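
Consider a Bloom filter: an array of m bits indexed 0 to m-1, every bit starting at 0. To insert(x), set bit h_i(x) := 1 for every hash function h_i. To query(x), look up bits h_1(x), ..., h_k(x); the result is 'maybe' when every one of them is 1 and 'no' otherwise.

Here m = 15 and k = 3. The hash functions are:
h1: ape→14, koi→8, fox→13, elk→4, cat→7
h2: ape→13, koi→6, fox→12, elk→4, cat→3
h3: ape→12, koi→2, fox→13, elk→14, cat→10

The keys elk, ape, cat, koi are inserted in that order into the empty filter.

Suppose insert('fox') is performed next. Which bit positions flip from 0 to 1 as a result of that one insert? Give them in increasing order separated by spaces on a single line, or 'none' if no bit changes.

Answer: none

Derivation:
Start: bits=000000000000000
After insert 'elk': sets bits 4 14 -> bits=000010000000001
After insert 'ape': sets bits 12 13 14 -> bits=000010000000111
After insert 'cat': sets bits 3 7 10 -> bits=000110010010111
After insert 'koi': sets bits 2 6 8 -> bits=001110111010111
insert 'fox' would touch bits 12 13; currently bit12=1, bit13=1
Bits that are 0 among those (would change 0->1): none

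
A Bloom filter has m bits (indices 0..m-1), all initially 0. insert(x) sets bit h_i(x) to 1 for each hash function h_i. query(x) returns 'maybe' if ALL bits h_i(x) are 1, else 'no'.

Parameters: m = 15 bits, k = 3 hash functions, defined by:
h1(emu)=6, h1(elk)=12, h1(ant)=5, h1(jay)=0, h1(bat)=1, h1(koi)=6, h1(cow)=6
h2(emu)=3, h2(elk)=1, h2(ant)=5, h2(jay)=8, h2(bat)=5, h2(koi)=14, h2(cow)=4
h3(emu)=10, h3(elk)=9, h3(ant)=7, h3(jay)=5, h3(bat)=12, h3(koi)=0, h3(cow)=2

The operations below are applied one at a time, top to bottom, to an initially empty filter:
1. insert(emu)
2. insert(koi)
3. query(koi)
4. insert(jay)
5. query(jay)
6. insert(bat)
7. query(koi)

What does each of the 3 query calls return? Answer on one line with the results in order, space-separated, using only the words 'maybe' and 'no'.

Start: bits=000000000000000
Op 1: insert emu -> sets bits 3 6 10 -> bits=000100100010000
Op 2: insert koi -> sets bits 0 6 14 -> bits=100100100010001
Op 3: query koi -> checks bit0=1, bit6=1, bit14=1 (all 1) -> maybe
Op 4: insert jay -> sets bits 0 5 8 -> bits=100101101010001
Op 5: query jay -> checks bit0=1, bit5=1, bit8=1 (all 1) -> maybe
Op 6: insert bat -> sets bits 1 5 12 -> bits=110101101010101
Op 7: query koi -> checks bit0=1, bit6=1, bit14=1 (all 1) -> maybe
Query results in order: maybe maybe maybe

Answer: maybe maybe maybe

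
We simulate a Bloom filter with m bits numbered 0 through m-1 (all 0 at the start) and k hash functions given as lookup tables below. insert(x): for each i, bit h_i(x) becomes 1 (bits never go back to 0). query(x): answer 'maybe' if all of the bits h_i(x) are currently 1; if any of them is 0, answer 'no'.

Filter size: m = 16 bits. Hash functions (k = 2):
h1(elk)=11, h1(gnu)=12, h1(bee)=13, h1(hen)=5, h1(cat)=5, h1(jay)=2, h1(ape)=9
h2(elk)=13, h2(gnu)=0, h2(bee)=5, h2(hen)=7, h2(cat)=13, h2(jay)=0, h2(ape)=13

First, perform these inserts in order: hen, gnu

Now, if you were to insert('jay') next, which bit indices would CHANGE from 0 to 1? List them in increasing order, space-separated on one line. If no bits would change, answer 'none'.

Answer: 2

Derivation:
Start: bits=0000000000000000
After insert 'hen': sets bits 5 7 -> bits=0000010100000000
After insert 'gnu': sets bits 0 12 -> bits=1000010100001000
insert 'jay' would touch bits 0 2; currently bit0=1, bit2=0
Bits that are 0 among those (would change 0->1): 2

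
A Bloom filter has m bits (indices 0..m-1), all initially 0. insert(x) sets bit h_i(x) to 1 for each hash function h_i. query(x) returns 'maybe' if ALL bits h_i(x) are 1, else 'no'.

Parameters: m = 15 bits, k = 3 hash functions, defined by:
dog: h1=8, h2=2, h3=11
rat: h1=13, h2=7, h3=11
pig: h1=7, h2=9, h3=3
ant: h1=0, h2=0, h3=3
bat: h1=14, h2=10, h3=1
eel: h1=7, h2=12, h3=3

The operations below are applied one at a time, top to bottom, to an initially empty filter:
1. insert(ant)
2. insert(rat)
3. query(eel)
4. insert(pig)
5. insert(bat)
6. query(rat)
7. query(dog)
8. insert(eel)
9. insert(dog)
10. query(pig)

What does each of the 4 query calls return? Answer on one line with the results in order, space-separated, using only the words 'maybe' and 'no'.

Start: bits=000000000000000
Op 1: insert ant -> sets bits 0 3 -> bits=100100000000000
Op 2: insert rat -> sets bits 7 11 13 -> bits=100100010001010
Op 3: query eel -> checks bit3=1, bit7=1, bit12=0 (has a 0) -> no
Op 4: insert pig -> sets bits 3 7 9 -> bits=100100010101010
Op 5: insert bat -> sets bits 1 10 14 -> bits=110100010111011
Op 6: query rat -> checks bit7=1, bit11=1, bit13=1 (all 1) -> maybe
Op 7: query dog -> checks bit2=0, bit8=0, bit11=1 (has a 0) -> no
Op 8: insert eel -> sets bits 3 7 12 -> bits=110100010111111
Op 9: insert dog -> sets bits 2 8 11 -> bits=111100011111111
Op 10: query pig -> checks bit3=1, bit7=1, bit9=1 (all 1) -> maybe
Query results in order: no maybe no maybe

Answer: no maybe no maybe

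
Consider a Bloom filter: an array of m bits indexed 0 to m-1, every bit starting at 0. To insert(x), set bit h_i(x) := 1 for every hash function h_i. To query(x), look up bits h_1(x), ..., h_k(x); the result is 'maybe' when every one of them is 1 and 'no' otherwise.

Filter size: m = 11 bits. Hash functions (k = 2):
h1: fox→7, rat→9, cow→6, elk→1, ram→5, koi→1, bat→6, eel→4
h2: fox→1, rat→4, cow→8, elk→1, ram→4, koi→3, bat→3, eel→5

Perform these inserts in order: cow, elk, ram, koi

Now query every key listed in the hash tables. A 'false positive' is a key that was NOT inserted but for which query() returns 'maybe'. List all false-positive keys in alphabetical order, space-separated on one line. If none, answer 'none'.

Answer: bat eel

Derivation:
Start: bits=00000000000
After insert 'cow': sets bits 6 8 -> bits=00000010100
After insert 'elk': sets bits 1 -> bits=01000010100
After insert 'ram': sets bits 4 5 -> bits=01001110100
After insert 'koi': sets bits 1 3 -> bits=01011110100
Not inserted: bat eel fox rat — query each against bits=01011110100:
query bat: checks bit3=1, bit6=1 (all 1) -> maybe => FALSE POSITIVE
query eel: checks bit4=1, bit5=1 (all 1) -> maybe => FALSE POSITIVE
query fox: checks bit1=1, bit7=0 (has a 0) -> no => not a false positive
query rat: checks bit4=1, bit9=0 (has a 0) -> no => not a false positive
False positives (alphabetical): bat eel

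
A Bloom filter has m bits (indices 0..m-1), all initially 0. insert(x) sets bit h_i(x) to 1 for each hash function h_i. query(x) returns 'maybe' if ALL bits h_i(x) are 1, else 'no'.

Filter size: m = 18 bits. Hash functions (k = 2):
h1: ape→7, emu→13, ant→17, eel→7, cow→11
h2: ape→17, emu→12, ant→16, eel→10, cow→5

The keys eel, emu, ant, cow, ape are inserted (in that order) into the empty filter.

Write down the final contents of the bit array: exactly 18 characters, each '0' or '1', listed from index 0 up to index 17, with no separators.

Answer: 000001010011110011

Derivation:
Start: bits=000000000000000000
After insert 'eel': sets bits 7 10 -> bits=000000010010000000
After insert 'emu': sets bits 12 13 -> bits=000000010010110000
After insert 'ant': sets bits 16 17 -> bits=000000010010110011
After insert 'cow': sets bits 5 11 -> bits=000001010011110011
After insert 'ape': sets bits 7 17 -> bits=000001010011110011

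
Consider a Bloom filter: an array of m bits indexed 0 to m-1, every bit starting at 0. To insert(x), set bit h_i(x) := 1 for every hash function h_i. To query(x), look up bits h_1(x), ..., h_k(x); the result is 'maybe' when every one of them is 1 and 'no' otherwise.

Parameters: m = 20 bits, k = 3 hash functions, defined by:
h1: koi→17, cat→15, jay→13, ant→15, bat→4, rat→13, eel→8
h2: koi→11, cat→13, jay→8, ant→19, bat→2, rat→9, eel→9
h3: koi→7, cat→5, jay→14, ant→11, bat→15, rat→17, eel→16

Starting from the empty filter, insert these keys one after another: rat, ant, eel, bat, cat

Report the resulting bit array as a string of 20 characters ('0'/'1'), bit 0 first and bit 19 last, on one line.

Start: bits=00000000000000000000
After insert 'rat': sets bits 9 13 17 -> bits=00000000010001000100
After insert 'ant': sets bits 11 15 19 -> bits=00000000010101010101
After insert 'eel': sets bits 8 9 16 -> bits=00000000110101011101
After insert 'bat': sets bits 2 4 15 -> bits=00101000110101011101
After insert 'cat': sets bits 5 13 15 -> bits=00101100110101011101

Answer: 00101100110101011101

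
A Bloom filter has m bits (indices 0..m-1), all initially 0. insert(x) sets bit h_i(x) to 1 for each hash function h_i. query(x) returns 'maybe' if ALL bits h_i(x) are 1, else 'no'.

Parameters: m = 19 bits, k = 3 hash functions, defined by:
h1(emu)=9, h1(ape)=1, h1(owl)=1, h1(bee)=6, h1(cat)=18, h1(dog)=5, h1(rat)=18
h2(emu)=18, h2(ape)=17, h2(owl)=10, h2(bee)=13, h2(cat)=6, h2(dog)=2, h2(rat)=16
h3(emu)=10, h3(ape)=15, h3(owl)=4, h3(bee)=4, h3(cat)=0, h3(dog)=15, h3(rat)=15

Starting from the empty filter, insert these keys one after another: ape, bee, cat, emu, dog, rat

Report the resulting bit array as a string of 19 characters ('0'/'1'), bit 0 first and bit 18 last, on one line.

Start: bits=0000000000000000000
After insert 'ape': sets bits 1 15 17 -> bits=0100000000000001010
After insert 'bee': sets bits 4 6 13 -> bits=0100101000000101010
After insert 'cat': sets bits 0 6 18 -> bits=1100101000000101011
After insert 'emu': sets bits 9 10 18 -> bits=1100101001100101011
After insert 'dog': sets bits 2 5 15 -> bits=1110111001100101011
After insert 'rat': sets bits 15 16 18 -> bits=1110111001100101111

Answer: 1110111001100101111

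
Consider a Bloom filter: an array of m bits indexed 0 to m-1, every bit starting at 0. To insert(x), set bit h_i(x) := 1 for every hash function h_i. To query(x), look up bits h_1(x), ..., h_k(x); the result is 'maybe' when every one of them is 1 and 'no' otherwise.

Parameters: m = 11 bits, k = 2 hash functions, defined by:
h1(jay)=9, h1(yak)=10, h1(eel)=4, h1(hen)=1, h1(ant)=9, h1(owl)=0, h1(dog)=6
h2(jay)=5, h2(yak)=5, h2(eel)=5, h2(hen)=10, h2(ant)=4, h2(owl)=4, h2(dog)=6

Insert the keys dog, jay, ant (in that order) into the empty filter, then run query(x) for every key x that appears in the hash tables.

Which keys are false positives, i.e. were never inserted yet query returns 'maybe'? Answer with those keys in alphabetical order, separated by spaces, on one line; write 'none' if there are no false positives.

Start: bits=00000000000
After insert 'dog': sets bits 6 -> bits=00000010000
After insert 'jay': sets bits 5 9 -> bits=00000110010
After insert 'ant': sets bits 4 9 -> bits=00001110010
Not inserted: eel hen owl yak — query each against bits=00001110010:
query eel: checks bit4=1, bit5=1 (all 1) -> maybe => FALSE POSITIVE
query hen: checks bit1=0, bit10=0 (has a 0) -> no => not a false positive
query owl: checks bit0=0, bit4=1 (has a 0) -> no => not a false positive
query yak: checks bit5=1, bit10=0 (has a 0) -> no => not a false positive
False positives (alphabetical): eel

Answer: eel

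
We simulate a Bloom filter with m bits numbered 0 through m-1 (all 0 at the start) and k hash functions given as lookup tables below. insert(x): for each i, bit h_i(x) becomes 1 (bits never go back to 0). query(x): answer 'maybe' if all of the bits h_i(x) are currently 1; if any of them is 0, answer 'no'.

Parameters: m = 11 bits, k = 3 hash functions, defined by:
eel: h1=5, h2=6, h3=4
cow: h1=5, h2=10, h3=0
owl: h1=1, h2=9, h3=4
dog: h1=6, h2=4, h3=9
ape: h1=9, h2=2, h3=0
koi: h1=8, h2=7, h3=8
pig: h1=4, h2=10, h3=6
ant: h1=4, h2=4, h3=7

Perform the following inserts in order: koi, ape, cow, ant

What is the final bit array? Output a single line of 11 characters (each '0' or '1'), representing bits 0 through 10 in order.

Answer: 10101101111

Derivation:
Start: bits=00000000000
After insert 'koi': sets bits 7 8 -> bits=00000001100
After insert 'ape': sets bits 0 2 9 -> bits=10100001110
After insert 'cow': sets bits 0 5 10 -> bits=10100101111
After insert 'ant': sets bits 4 7 -> bits=10101101111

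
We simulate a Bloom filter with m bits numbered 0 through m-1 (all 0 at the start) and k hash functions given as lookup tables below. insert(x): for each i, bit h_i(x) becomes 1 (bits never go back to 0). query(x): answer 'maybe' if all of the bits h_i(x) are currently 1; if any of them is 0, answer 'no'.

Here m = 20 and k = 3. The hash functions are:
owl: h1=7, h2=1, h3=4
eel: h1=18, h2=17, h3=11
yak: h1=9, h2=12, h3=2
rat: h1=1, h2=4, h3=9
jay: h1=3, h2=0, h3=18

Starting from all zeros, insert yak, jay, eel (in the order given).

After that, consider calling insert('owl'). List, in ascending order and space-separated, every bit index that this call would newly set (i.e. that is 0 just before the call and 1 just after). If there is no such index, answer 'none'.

Answer: 1 4 7

Derivation:
Start: bits=00000000000000000000
After insert 'yak': sets bits 2 9 12 -> bits=00100000010010000000
After insert 'jay': sets bits 0 3 18 -> bits=10110000010010000010
After insert 'eel': sets bits 11 17 18 -> bits=10110000010110000110
insert 'owl' would touch bits 1 4 7; currently bit1=0, bit4=0, bit7=0
Bits that are 0 among those (would change 0->1): 1 4 7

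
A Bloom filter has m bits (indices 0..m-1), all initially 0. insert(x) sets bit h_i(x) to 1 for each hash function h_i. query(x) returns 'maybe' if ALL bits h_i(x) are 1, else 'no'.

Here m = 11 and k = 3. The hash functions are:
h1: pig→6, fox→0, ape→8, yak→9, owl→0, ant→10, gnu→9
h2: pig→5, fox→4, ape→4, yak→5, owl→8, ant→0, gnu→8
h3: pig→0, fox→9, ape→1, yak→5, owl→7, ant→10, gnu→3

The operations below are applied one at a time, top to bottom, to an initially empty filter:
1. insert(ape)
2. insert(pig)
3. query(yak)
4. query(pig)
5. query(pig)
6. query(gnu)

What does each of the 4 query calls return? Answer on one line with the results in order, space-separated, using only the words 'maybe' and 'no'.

Start: bits=00000000000
Op 1: insert ape -> sets bits 1 4 8 -> bits=01001000100
Op 2: insert pig -> sets bits 0 5 6 -> bits=11001110100
Op 3: query yak -> checks bit5=1, bit9=0 (has a 0) -> no
Op 4: query pig -> checks bit0=1, bit5=1, bit6=1 (all 1) -> maybe
Op 5: query pig -> checks bit0=1, bit5=1, bit6=1 (all 1) -> maybe
Op 6: query gnu -> checks bit3=0, bit8=1, bit9=0 (has a 0) -> no
Query results in order: no maybe maybe no

Answer: no maybe maybe no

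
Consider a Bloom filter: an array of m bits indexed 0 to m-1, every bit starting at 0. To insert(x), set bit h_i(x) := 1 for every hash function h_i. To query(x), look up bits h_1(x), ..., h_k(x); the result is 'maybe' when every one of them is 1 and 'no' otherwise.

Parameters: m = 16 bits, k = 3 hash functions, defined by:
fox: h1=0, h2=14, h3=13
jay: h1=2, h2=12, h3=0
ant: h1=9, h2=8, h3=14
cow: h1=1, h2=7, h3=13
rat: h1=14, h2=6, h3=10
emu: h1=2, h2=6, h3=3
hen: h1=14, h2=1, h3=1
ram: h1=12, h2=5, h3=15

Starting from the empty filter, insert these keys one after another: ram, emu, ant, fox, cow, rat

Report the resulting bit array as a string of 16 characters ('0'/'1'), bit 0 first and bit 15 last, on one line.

Start: bits=0000000000000000
After insert 'ram': sets bits 5 12 15 -> bits=0000010000001001
After insert 'emu': sets bits 2 3 6 -> bits=0011011000001001
After insert 'ant': sets bits 8 9 14 -> bits=0011011011001011
After insert 'fox': sets bits 0 13 14 -> bits=1011011011001111
After insert 'cow': sets bits 1 7 13 -> bits=1111011111001111
After insert 'rat': sets bits 6 10 14 -> bits=1111011111101111

Answer: 1111011111101111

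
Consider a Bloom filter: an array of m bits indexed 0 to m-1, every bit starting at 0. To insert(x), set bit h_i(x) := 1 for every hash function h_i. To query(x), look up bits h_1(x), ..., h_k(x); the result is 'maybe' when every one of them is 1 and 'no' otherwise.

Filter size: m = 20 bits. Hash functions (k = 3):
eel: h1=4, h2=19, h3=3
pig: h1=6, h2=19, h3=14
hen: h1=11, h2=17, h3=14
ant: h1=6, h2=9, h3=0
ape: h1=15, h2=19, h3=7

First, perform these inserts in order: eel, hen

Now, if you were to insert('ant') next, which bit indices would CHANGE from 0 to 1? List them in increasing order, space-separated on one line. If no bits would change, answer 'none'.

Start: bits=00000000000000000000
After insert 'eel': sets bits 3 4 19 -> bits=00011000000000000001
After insert 'hen': sets bits 11 14 17 -> bits=00011000000100100101
insert 'ant' would touch bits 0 6 9; currently bit0=0, bit6=0, bit9=0
Bits that are 0 among those (would change 0->1): 0 6 9

Answer: 0 6 9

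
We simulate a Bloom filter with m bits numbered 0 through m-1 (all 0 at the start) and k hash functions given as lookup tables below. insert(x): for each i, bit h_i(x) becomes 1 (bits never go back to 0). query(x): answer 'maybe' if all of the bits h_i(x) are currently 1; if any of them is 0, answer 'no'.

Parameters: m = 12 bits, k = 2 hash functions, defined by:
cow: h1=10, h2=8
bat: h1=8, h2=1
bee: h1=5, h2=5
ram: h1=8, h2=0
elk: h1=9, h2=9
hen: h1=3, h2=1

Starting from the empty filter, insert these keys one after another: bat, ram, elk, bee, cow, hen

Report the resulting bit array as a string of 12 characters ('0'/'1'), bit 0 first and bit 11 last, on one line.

Start: bits=000000000000
After insert 'bat': sets bits 1 8 -> bits=010000001000
After insert 'ram': sets bits 0 8 -> bits=110000001000
After insert 'elk': sets bits 9 -> bits=110000001100
After insert 'bee': sets bits 5 -> bits=110001001100
After insert 'cow': sets bits 8 10 -> bits=110001001110
After insert 'hen': sets bits 1 3 -> bits=110101001110

Answer: 110101001110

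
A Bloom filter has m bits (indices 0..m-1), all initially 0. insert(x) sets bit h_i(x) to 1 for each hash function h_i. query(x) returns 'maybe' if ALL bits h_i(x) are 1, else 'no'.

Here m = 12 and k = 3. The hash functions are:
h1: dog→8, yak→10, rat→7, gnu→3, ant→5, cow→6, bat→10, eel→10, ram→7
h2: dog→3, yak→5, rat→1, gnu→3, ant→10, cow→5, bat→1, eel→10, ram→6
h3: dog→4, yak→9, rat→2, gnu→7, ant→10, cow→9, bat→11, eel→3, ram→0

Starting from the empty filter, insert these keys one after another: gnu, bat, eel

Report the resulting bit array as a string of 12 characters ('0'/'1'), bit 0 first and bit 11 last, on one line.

Start: bits=000000000000
After insert 'gnu': sets bits 3 7 -> bits=000100010000
After insert 'bat': sets bits 1 10 11 -> bits=010100010011
After insert 'eel': sets bits 3 10 -> bits=010100010011

Answer: 010100010011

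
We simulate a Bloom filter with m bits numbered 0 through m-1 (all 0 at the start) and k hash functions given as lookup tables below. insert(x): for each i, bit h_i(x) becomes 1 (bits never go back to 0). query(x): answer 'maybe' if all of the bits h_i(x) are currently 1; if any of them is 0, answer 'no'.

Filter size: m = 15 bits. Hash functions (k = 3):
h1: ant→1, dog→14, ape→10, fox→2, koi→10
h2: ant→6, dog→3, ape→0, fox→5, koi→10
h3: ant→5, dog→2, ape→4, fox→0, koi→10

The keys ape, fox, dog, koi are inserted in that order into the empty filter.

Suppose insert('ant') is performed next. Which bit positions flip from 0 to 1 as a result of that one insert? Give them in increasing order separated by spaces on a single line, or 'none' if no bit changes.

Answer: 1 6

Derivation:
Start: bits=000000000000000
After insert 'ape': sets bits 0 4 10 -> bits=100010000010000
After insert 'fox': sets bits 0 2 5 -> bits=101011000010000
After insert 'dog': sets bits 2 3 14 -> bits=101111000010001
After insert 'koi': sets bits 10 -> bits=101111000010001
insert 'ant' would touch bits 1 5 6; currently bit1=0, bit5=1, bit6=0
Bits that are 0 among those (would change 0->1): 1 6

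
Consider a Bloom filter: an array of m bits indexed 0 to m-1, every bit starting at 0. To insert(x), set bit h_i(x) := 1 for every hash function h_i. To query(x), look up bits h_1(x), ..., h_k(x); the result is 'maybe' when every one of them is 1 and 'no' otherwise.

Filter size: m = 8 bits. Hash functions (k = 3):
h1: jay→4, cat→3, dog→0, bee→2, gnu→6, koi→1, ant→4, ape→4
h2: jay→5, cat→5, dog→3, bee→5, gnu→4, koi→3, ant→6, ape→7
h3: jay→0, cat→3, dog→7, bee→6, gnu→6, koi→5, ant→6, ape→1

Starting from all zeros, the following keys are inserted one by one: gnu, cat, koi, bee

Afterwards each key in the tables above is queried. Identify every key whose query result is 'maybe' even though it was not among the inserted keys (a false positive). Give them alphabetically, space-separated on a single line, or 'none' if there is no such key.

Start: bits=00000000
After insert 'gnu': sets bits 4 6 -> bits=00001010
After insert 'cat': sets bits 3 5 -> bits=00011110
After insert 'koi': sets bits 1 3 5 -> bits=01011110
After insert 'bee': sets bits 2 5 6 -> bits=01111110
Not inserted: ant ape dog jay — query each against bits=01111110:
query ant: checks bit4=1, bit6=1 (all 1) -> maybe => FALSE POSITIVE
query ape: checks bit1=1, bit4=1, bit7=0 (has a 0) -> no => not a false positive
query dog: checks bit0=0, bit3=1, bit7=0 (has a 0) -> no => not a false positive
query jay: checks bit0=0, bit4=1, bit5=1 (has a 0) -> no => not a false positive
False positives (alphabetical): ant

Answer: ant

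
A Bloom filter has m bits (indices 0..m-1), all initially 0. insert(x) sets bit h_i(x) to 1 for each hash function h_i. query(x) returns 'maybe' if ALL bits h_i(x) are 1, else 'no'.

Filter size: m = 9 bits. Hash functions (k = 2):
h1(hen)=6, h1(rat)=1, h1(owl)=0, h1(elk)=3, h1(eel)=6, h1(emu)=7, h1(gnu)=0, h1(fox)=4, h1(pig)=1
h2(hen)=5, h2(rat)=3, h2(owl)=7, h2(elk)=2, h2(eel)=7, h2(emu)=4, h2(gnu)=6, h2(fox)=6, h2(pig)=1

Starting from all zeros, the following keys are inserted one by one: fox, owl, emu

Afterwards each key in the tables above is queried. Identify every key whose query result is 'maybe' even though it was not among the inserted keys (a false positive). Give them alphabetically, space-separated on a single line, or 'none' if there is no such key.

Start: bits=000000000
After insert 'fox': sets bits 4 6 -> bits=000010100
After insert 'owl': sets bits 0 7 -> bits=100010110
After insert 'emu': sets bits 4 7 -> bits=100010110
Not inserted: eel elk gnu hen pig rat — query each against bits=100010110:
query eel: checks bit6=1, bit7=1 (all 1) -> maybe => FALSE POSITIVE
query elk: checks bit2=0, bit3=0 (has a 0) -> no => not a false positive
query gnu: checks bit0=1, bit6=1 (all 1) -> maybe => FALSE POSITIVE
query hen: checks bit5=0, bit6=1 (has a 0) -> no => not a false positive
query pig: checks bit1=0 (has a 0) -> no => not a false positive
query rat: checks bit1=0, bit3=0 (has a 0) -> no => not a false positive
False positives (alphabetical): eel gnu

Answer: eel gnu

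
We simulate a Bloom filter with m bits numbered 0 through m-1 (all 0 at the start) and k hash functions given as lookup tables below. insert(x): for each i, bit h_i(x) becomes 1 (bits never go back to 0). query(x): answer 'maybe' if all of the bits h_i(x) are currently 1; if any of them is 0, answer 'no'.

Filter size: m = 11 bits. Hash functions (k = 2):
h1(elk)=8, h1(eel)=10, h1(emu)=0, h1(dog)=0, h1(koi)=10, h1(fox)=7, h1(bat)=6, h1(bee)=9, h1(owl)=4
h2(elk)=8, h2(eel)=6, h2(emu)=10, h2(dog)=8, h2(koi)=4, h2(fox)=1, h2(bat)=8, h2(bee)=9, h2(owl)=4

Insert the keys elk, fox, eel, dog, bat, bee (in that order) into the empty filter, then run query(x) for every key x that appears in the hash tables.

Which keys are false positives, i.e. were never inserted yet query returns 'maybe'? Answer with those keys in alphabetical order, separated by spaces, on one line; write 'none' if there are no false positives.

Answer: emu

Derivation:
Start: bits=00000000000
After insert 'elk': sets bits 8 -> bits=00000000100
After insert 'fox': sets bits 1 7 -> bits=01000001100
After insert 'eel': sets bits 6 10 -> bits=01000011101
After insert 'dog': sets bits 0 8 -> bits=11000011101
After insert 'bat': sets bits 6 8 -> bits=11000011101
After insert 'bee': sets bits 9 -> bits=11000011111
Not inserted: emu koi owl — query each against bits=11000011111:
query emu: checks bit0=1, bit10=1 (all 1) -> maybe => FALSE POSITIVE
query koi: checks bit4=0, bit10=1 (has a 0) -> no => not a false positive
query owl: checks bit4=0 (has a 0) -> no => not a false positive
False positives (alphabetical): emu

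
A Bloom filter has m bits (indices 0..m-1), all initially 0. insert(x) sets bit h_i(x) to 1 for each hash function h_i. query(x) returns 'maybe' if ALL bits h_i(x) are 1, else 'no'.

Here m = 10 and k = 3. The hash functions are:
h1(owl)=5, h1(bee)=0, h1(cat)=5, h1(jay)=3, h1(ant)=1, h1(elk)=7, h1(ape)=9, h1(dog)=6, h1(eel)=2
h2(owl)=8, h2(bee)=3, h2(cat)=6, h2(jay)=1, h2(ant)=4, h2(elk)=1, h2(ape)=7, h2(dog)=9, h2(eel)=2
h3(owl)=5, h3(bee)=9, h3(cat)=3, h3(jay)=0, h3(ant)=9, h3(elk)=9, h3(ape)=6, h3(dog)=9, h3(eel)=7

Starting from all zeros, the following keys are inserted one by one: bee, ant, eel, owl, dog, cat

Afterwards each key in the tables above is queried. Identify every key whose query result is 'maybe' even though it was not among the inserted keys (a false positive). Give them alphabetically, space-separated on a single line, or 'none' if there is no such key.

Start: bits=0000000000
After insert 'bee': sets bits 0 3 9 -> bits=1001000001
After insert 'ant': sets bits 1 4 9 -> bits=1101100001
After insert 'eel': sets bits 2 7 -> bits=1111100101
After insert 'owl': sets bits 5 8 -> bits=1111110111
After insert 'dog': sets bits 6 9 -> bits=1111111111
After insert 'cat': sets bits 3 5 6 -> bits=1111111111
Not inserted: ape elk jay — query each against bits=1111111111:
query ape: checks bit6=1, bit7=1, bit9=1 (all 1) -> maybe => FALSE POSITIVE
query elk: checks bit1=1, bit7=1, bit9=1 (all 1) -> maybe => FALSE POSITIVE
query jay: checks bit0=1, bit1=1, bit3=1 (all 1) -> maybe => FALSE POSITIVE
False positives (alphabetical): ape elk jay

Answer: ape elk jay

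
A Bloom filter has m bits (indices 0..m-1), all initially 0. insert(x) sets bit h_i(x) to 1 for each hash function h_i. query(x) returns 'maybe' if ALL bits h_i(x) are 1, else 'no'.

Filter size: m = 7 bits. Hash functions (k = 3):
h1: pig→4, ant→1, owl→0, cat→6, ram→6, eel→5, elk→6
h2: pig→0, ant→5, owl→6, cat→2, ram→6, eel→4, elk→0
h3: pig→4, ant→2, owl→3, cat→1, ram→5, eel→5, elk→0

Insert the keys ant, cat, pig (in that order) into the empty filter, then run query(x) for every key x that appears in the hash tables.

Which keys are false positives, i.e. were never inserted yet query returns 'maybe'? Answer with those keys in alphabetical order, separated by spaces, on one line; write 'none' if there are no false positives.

Answer: eel elk ram

Derivation:
Start: bits=0000000
After insert 'ant': sets bits 1 2 5 -> bits=0110010
After insert 'cat': sets bits 1 2 6 -> bits=0110011
After insert 'pig': sets bits 0 4 -> bits=1110111
Not inserted: eel elk owl ram — query each against bits=1110111:
query eel: checks bit4=1, bit5=1 (all 1) -> maybe => FALSE POSITIVE
query elk: checks bit0=1, bit6=1 (all 1) -> maybe => FALSE POSITIVE
query owl: checks bit0=1, bit3=0, bit6=1 (has a 0) -> no => not a false positive
query ram: checks bit5=1, bit6=1 (all 1) -> maybe => FALSE POSITIVE
False positives (alphabetical): eel elk ram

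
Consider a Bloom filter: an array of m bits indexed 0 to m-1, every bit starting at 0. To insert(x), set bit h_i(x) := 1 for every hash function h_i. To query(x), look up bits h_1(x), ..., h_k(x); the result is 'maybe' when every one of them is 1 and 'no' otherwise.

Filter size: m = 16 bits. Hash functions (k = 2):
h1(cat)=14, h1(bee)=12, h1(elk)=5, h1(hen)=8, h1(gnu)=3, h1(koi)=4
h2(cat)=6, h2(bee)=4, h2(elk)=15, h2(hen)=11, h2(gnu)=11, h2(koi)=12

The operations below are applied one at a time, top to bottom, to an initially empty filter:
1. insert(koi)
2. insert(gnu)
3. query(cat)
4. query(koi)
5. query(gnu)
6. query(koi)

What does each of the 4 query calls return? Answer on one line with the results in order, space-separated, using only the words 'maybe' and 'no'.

Answer: no maybe maybe maybe

Derivation:
Start: bits=0000000000000000
Op 1: insert koi -> sets bits 4 12 -> bits=0000100000001000
Op 2: insert gnu -> sets bits 3 11 -> bits=0001100000011000
Op 3: query cat -> checks bit6=0, bit14=0 (has a 0) -> no
Op 4: query koi -> checks bit4=1, bit12=1 (all 1) -> maybe
Op 5: query gnu -> checks bit3=1, bit11=1 (all 1) -> maybe
Op 6: query koi -> checks bit4=1, bit12=1 (all 1) -> maybe
Query results in order: no maybe maybe maybe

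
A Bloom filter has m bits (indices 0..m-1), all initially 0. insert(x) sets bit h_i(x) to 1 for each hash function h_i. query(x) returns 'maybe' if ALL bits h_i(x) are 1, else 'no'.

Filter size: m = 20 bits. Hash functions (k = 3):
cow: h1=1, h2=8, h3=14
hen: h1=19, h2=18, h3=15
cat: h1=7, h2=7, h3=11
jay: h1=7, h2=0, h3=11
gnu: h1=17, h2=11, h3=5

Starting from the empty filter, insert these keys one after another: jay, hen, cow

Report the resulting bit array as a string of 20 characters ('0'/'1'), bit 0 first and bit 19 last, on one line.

Answer: 11000001100100110011

Derivation:
Start: bits=00000000000000000000
After insert 'jay': sets bits 0 7 11 -> bits=10000001000100000000
After insert 'hen': sets bits 15 18 19 -> bits=10000001000100010011
After insert 'cow': sets bits 1 8 14 -> bits=11000001100100110011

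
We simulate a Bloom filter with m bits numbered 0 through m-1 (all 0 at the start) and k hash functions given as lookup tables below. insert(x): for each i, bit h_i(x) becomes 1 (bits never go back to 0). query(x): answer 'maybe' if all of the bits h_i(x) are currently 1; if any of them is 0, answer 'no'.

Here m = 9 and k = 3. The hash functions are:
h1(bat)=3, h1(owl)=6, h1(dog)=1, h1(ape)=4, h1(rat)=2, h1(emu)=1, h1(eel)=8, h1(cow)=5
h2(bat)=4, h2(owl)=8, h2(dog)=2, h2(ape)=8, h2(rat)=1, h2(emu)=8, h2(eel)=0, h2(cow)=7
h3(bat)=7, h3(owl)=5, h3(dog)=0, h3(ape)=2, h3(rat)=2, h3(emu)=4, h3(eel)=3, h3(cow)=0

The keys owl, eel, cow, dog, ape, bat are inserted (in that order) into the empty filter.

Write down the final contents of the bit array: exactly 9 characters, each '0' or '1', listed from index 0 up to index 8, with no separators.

Start: bits=000000000
After insert 'owl': sets bits 5 6 8 -> bits=000001101
After insert 'eel': sets bits 0 3 8 -> bits=100101101
After insert 'cow': sets bits 0 5 7 -> bits=100101111
After insert 'dog': sets bits 0 1 2 -> bits=111101111
After insert 'ape': sets bits 2 4 8 -> bits=111111111
After insert 'bat': sets bits 3 4 7 -> bits=111111111

Answer: 111111111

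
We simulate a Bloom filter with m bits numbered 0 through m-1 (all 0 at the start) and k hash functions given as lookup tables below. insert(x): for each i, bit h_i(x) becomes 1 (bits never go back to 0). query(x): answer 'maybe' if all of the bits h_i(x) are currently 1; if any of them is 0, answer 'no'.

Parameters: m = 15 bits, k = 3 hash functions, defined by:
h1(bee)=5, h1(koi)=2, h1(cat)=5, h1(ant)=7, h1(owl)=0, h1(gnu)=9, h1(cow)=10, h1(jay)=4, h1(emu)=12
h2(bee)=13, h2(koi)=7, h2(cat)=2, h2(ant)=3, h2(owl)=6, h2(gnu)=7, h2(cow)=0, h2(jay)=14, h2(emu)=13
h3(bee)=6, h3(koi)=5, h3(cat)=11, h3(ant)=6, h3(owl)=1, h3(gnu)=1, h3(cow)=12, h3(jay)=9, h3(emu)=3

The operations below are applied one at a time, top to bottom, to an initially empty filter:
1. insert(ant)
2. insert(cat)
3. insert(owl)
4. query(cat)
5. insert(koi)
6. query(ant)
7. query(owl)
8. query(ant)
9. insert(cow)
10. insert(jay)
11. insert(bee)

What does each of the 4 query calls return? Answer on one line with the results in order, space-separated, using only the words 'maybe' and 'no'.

Start: bits=000000000000000
Op 1: insert ant -> sets bits 3 6 7 -> bits=000100110000000
Op 2: insert cat -> sets bits 2 5 11 -> bits=001101110001000
Op 3: insert owl -> sets bits 0 1 6 -> bits=111101110001000
Op 4: query cat -> checks bit2=1, bit5=1, bit11=1 (all 1) -> maybe
Op 5: insert koi -> sets bits 2 5 7 -> bits=111101110001000
Op 6: query ant -> checks bit3=1, bit6=1, bit7=1 (all 1) -> maybe
Op 7: query owl -> checks bit0=1, bit1=1, bit6=1 (all 1) -> maybe
Op 8: query ant -> checks bit3=1, bit6=1, bit7=1 (all 1) -> maybe
Op 9: insert cow -> sets bits 0 10 12 -> bits=111101110011100
Op 10: insert jay -> sets bits 4 9 14 -> bits=111111110111101
Op 11: insert bee -> sets bits 5 6 13 -> bits=111111110111111
Query results in order: maybe maybe maybe maybe

Answer: maybe maybe maybe maybe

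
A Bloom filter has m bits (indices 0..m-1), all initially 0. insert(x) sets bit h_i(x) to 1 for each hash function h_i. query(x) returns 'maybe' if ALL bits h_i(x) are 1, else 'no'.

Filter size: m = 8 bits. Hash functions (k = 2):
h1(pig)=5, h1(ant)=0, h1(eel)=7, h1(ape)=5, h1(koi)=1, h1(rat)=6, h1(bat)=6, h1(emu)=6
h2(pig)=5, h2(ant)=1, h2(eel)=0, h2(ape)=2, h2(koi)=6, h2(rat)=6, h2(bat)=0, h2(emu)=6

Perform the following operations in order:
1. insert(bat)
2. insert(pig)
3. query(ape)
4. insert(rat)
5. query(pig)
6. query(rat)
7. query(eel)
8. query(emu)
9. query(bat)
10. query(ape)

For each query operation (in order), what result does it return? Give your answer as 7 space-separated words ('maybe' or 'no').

Start: bits=00000000
Op 1: insert bat -> sets bits 0 6 -> bits=10000010
Op 2: insert pig -> sets bits 5 -> bits=10000110
Op 3: query ape -> checks bit2=0, bit5=1 (has a 0) -> no
Op 4: insert rat -> sets bits 6 -> bits=10000110
Op 5: query pig -> checks bit5=1 (all 1) -> maybe
Op 6: query rat -> checks bit6=1 (all 1) -> maybe
Op 7: query eel -> checks bit0=1, bit7=0 (has a 0) -> no
Op 8: query emu -> checks bit6=1 (all 1) -> maybe
Op 9: query bat -> checks bit0=1, bit6=1 (all 1) -> maybe
Op 10: query ape -> checks bit2=0, bit5=1 (has a 0) -> no
Query results in order: no maybe maybe no maybe maybe no

Answer: no maybe maybe no maybe maybe no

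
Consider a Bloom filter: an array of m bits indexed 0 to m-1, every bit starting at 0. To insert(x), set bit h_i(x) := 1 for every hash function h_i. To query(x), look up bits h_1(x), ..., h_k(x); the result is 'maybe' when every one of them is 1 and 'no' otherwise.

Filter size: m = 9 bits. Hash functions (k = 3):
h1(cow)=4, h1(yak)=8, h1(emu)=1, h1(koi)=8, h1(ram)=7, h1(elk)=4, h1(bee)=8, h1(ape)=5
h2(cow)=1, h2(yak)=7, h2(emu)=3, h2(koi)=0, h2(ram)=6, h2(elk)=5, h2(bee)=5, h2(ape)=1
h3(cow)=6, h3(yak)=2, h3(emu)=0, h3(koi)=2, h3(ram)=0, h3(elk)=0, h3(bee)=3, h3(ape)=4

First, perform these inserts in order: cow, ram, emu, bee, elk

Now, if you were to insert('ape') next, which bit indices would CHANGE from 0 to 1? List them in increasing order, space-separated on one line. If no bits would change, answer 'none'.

Answer: none

Derivation:
Start: bits=000000000
After insert 'cow': sets bits 1 4 6 -> bits=010010100
After insert 'ram': sets bits 0 6 7 -> bits=110010110
After insert 'emu': sets bits 0 1 3 -> bits=110110110
After insert 'bee': sets bits 3 5 8 -> bits=110111111
After insert 'elk': sets bits 0 4 5 -> bits=110111111
insert 'ape' would touch bits 1 4 5; currently bit1=1, bit4=1, bit5=1
Bits that are 0 among those (would change 0->1): none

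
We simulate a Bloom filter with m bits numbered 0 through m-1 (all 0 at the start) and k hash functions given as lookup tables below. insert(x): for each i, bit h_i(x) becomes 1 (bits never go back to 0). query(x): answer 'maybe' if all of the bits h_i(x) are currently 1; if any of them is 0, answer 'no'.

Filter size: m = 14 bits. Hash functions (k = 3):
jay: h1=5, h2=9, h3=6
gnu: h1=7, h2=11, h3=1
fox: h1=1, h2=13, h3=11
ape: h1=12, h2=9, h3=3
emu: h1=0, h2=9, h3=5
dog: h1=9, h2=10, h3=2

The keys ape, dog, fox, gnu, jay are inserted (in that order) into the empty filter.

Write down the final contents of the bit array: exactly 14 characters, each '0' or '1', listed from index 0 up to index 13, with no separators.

Start: bits=00000000000000
After insert 'ape': sets bits 3 9 12 -> bits=00010000010010
After insert 'dog': sets bits 2 9 10 -> bits=00110000011010
After insert 'fox': sets bits 1 11 13 -> bits=01110000011111
After insert 'gnu': sets bits 1 7 11 -> bits=01110001011111
After insert 'jay': sets bits 5 6 9 -> bits=01110111011111

Answer: 01110111011111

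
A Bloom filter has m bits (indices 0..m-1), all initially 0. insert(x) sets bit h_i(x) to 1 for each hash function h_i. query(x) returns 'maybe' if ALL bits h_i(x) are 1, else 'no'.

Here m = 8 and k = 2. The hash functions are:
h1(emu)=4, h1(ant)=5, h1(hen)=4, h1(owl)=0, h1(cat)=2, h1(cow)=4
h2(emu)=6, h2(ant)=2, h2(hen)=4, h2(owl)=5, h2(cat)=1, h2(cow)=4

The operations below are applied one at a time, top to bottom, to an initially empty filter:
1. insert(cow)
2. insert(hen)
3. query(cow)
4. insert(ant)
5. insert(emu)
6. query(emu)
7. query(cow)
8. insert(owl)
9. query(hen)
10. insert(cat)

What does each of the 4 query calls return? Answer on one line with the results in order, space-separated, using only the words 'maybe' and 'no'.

Answer: maybe maybe maybe maybe

Derivation:
Start: bits=00000000
Op 1: insert cow -> sets bits 4 -> bits=00001000
Op 2: insert hen -> sets bits 4 -> bits=00001000
Op 3: query cow -> checks bit4=1 (all 1) -> maybe
Op 4: insert ant -> sets bits 2 5 -> bits=00101100
Op 5: insert emu -> sets bits 4 6 -> bits=00101110
Op 6: query emu -> checks bit4=1, bit6=1 (all 1) -> maybe
Op 7: query cow -> checks bit4=1 (all 1) -> maybe
Op 8: insert owl -> sets bits 0 5 -> bits=10101110
Op 9: query hen -> checks bit4=1 (all 1) -> maybe
Op 10: insert cat -> sets bits 1 2 -> bits=11101110
Query results in order: maybe maybe maybe maybe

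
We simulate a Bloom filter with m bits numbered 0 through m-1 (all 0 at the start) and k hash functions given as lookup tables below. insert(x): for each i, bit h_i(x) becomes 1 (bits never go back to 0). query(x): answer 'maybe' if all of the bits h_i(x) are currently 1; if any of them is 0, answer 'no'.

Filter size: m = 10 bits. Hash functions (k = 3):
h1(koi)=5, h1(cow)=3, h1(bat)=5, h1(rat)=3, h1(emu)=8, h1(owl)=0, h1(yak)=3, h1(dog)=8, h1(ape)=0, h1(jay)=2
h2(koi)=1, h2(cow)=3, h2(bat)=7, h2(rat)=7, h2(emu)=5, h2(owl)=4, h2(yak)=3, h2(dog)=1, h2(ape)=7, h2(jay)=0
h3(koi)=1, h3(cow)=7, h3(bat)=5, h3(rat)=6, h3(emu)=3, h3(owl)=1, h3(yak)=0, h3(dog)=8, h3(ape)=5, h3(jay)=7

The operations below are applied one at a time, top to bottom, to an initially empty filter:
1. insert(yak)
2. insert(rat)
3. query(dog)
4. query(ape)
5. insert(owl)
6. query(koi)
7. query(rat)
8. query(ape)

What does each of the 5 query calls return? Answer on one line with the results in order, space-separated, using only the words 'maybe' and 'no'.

Answer: no no no maybe no

Derivation:
Start: bits=0000000000
Op 1: insert yak -> sets bits 0 3 -> bits=1001000000
Op 2: insert rat -> sets bits 3 6 7 -> bits=1001001100
Op 3: query dog -> checks bit1=0, bit8=0 (has a 0) -> no
Op 4: query ape -> checks bit0=1, bit5=0, bit7=1 (has a 0) -> no
Op 5: insert owl -> sets bits 0 1 4 -> bits=1101101100
Op 6: query koi -> checks bit1=1, bit5=0 (has a 0) -> no
Op 7: query rat -> checks bit3=1, bit6=1, bit7=1 (all 1) -> maybe
Op 8: query ape -> checks bit0=1, bit5=0, bit7=1 (has a 0) -> no
Query results in order: no no no maybe no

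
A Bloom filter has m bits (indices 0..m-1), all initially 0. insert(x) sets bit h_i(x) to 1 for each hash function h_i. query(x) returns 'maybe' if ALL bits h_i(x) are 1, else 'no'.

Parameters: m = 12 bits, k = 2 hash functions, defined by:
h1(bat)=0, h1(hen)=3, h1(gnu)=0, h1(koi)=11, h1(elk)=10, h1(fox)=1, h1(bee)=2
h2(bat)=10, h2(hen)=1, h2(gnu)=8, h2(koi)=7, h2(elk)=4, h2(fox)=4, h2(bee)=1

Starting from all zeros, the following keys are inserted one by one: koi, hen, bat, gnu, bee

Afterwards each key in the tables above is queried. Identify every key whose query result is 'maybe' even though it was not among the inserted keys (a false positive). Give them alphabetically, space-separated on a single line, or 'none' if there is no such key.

Start: bits=000000000000
After insert 'koi': sets bits 7 11 -> bits=000000010001
After insert 'hen': sets bits 1 3 -> bits=010100010001
After insert 'bat': sets bits 0 10 -> bits=110100010011
After insert 'gnu': sets bits 0 8 -> bits=110100011011
After insert 'bee': sets bits 1 2 -> bits=111100011011
Not inserted: elk fox — query each against bits=111100011011:
query elk: checks bit4=0, bit10=1 (has a 0) -> no => not a false positive
query fox: checks bit1=1, bit4=0 (has a 0) -> no => not a false positive
False positives (alphabetical): none

Answer: none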